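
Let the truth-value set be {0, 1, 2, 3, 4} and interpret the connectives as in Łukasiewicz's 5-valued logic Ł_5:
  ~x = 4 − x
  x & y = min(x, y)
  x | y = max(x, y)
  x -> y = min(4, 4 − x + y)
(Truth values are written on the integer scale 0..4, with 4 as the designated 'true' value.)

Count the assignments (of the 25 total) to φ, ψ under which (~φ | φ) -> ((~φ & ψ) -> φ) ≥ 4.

value 4: 19 assignments (counts)
value 3: 3 assignments
value 2: 1 assignment
value 1: 1 assignment
value 0: 1 assignment
So 19 of the 25 assignments meet the threshold.

19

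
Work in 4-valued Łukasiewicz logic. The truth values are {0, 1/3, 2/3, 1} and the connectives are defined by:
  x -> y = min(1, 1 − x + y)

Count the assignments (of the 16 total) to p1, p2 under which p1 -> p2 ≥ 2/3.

13

p1 = 0, p2 = 0 ↦ 1  ≥
p1 = 0, p2 = 1/3 ↦ 1  ≥
p1 = 0, p2 = 2/3 ↦ 1  ≥
p1 = 0, p2 = 1 ↦ 1  ≥
p1 = 1/3, p2 = 0 ↦ 2/3  ≥
p1 = 1/3, p2 = 1/3 ↦ 1  ≥
p1 = 1/3, p2 = 2/3 ↦ 1  ≥
p1 = 1/3, p2 = 1 ↦ 1  ≥
p1 = 2/3, p2 = 0 ↦ 1/3  <
p1 = 2/3, p2 = 1/3 ↦ 2/3  ≥
p1 = 2/3, p2 = 2/3 ↦ 1  ≥
p1 = 2/3, p2 = 1 ↦ 1  ≥
p1 = 1, p2 = 0 ↦ 0  <
p1 = 1, p2 = 1/3 ↦ 1/3  <
p1 = 1, p2 = 2/3 ↦ 2/3  ≥
p1 = 1, p2 = 1 ↦ 1  ≥
So 13 of the 16 assignments meet the threshold.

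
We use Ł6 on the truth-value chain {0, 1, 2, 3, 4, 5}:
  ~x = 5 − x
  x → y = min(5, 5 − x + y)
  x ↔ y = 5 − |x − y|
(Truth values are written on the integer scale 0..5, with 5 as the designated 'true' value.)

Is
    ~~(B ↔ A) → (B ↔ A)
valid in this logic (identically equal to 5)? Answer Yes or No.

Yes

At A = 4, B = 1, for instance:
B ↔ A = 1 ↔ 4 = 2
~(B ↔ A) = ~2 = 3
~~(B ↔ A) = ~3 = 2
~~(B ↔ A) → (B ↔ A) = 2 → 2 = 5
and checking the remaining 35 assignments likewise gives ≥ 5 in every case.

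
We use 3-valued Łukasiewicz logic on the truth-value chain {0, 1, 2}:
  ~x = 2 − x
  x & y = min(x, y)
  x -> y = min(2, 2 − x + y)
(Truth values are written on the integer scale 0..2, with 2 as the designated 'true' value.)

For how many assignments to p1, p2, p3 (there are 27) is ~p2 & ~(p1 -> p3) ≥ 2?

value 2: 1 assignment (counts)
value 1: 5 assignments
value 0: 21 assignments
So 1 of the 27 assignments meets the threshold.

1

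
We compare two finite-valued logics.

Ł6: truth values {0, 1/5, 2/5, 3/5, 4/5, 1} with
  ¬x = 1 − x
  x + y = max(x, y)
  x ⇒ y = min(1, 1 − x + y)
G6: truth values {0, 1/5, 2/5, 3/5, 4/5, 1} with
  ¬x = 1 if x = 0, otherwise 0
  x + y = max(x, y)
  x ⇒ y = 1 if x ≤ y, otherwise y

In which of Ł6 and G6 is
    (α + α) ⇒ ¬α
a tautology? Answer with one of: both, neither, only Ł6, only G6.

neither

In Ł6: at α = 3/5 the value is 4/5 — not a tautology.
In G6: at α = 1/5 the value is 0 — not a tautology.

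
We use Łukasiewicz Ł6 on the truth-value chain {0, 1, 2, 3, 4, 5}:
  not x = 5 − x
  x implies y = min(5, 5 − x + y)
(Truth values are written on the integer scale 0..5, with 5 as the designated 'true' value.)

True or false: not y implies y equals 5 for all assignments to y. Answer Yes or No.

Counterexample: take y = 0.
not y = not 0 = 5
not y implies y = 5 implies 0 = 0
This gives 0 ≠ 5.

No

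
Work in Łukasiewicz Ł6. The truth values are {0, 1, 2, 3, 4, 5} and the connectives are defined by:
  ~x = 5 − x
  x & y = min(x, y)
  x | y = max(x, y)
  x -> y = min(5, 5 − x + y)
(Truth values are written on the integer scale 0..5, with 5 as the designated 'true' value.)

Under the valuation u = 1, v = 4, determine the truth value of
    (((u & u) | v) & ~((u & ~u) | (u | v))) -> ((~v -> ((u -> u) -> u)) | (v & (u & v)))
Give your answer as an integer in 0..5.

u & u = 1 & 1 = 1
(u & u) | v = 1 | 4 = 4
~u = ~1 = 4
u & ~u = 1 & 4 = 1
u | v = 1 | 4 = 4
(u & ~u) | (u | v) = 1 | 4 = 4
~((u & ~u) | (u | v)) = ~4 = 1
((u & u) | v) & ~((u & ~u) | (u | v)) = 4 & 1 = 1
~v = ~4 = 1
u -> u = 1 -> 1 = 5
(u -> u) -> u = 5 -> 1 = 1
~v -> ((u -> u) -> u) = 1 -> 1 = 5
u & v = 1 & 4 = 1
v & (u & v) = 4 & 1 = 1
(~v -> ((u -> u) -> u)) | (v & (u & v)) = 5 | 1 = 5
(((u & u) | v) & ~((u & ~u) | (u | v))) -> ((~v -> ((u -> u) -> u)) | (v & (u & v))) = 1 -> 5 = 5

5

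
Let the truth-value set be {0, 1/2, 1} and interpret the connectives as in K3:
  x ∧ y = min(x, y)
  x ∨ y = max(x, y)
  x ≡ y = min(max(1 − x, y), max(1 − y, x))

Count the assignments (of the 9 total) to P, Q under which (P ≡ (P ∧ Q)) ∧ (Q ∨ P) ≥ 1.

P = 0, Q = 0 ↦ 0  <
P = 0, Q = 1/2 ↦ 1/2  <
P = 0, Q = 1 ↦ 1  ≥
P = 1/2, Q = 0 ↦ 1/2  <
P = 1/2, Q = 1/2 ↦ 1/2  <
P = 1/2, Q = 1 ↦ 1/2  <
P = 1, Q = 0 ↦ 0  <
P = 1, Q = 1/2 ↦ 1/2  <
P = 1, Q = 1 ↦ 1  ≥
So 2 of the 9 assignments meet the threshold.

2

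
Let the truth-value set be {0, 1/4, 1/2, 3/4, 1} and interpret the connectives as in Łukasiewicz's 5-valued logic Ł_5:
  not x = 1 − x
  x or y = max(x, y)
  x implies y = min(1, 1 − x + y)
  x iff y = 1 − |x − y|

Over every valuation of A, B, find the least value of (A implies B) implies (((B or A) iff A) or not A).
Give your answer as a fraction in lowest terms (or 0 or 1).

Take A = 1/2, B = 1:
A implies B = 1/2 implies 1 = 1
B or A = 1 or 1/2 = 1
(B or A) iff A = 1 iff 1/2 = 1/2
not A = not 1/2 = 1/2
((B or A) iff A) or not A = 1/2 or 1/2 = 1/2
(A implies B) implies (((B or A) iff A) or not A) = 1 implies 1/2 = 1/2
No assignment yields a value below 1/2, so this is the minimum.

1/2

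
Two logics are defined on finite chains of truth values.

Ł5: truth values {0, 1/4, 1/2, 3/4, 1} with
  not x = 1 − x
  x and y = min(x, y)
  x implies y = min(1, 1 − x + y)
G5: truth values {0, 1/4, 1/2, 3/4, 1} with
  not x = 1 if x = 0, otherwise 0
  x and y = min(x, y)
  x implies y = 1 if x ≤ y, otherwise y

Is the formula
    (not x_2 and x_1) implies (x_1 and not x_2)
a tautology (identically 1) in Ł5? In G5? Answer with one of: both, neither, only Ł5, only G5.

In Ł5: every assignment gives 1 — tautology.
In G5: every assignment gives 1 — tautology.

both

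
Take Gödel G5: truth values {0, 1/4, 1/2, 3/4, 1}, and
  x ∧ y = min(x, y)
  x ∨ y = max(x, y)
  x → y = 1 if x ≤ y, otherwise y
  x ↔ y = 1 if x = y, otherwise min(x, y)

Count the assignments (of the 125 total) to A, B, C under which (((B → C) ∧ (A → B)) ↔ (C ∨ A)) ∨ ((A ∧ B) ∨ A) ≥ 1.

59

value 1: 59 assignments (counts)
value 3/4: 31 assignments
value 1/2: 22 assignments
value 1/4: 12 assignments
value 0: 1 assignment
So 59 of the 125 assignments meet the threshold.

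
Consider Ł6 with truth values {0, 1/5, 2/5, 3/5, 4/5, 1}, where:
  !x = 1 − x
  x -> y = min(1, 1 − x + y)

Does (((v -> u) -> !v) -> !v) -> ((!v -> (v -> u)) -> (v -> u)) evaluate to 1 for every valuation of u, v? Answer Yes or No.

At u = 0, v = 4/5, for instance:
v -> u = 4/5 -> 0 = 1/5
!v = !4/5 = 1/5
(v -> u) -> !v = 1/5 -> 1/5 = 1
((v -> u) -> !v) -> !v = 1 -> 1/5 = 1/5
!v -> (v -> u) = 1/5 -> 1/5 = 1
(!v -> (v -> u)) -> (v -> u) = 1 -> 1/5 = 1/5
(((v -> u) -> !v) -> !v) -> ((!v -> (v -> u)) -> (v -> u)) = 1/5 -> 1/5 = 1
and checking the remaining 35 assignments likewise gives ≥ 1 in every case.

Yes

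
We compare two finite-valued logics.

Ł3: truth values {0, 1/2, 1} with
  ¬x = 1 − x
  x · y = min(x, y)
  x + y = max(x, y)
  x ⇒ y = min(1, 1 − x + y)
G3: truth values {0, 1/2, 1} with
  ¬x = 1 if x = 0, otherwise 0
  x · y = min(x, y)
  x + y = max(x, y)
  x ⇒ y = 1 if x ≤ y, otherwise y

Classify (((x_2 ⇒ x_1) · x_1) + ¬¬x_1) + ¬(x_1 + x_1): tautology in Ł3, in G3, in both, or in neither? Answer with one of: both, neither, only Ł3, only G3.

only G3

In Ł3: at x_1 = 1/2, x_2 = 0 the value is 1/2 — not a tautology.
In G3: every assignment gives 1 — tautology.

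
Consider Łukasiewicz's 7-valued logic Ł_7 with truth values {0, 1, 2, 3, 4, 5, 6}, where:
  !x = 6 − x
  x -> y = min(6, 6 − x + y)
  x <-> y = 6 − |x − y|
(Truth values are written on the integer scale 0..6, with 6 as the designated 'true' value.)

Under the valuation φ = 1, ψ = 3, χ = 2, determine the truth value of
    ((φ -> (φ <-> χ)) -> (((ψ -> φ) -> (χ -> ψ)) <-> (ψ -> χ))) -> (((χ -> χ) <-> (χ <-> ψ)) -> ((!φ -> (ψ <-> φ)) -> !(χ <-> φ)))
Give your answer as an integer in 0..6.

4

φ <-> χ = 1 <-> 2 = 5
φ -> (φ <-> χ) = 1 -> 5 = 6
ψ -> φ = 3 -> 1 = 4
χ -> ψ = 2 -> 3 = 6
(ψ -> φ) -> (χ -> ψ) = 4 -> 6 = 6
ψ -> χ = 3 -> 2 = 5
((ψ -> φ) -> (χ -> ψ)) <-> (ψ -> χ) = 6 <-> 5 = 5
(φ -> (φ <-> χ)) -> (((ψ -> φ) -> (χ -> ψ)) <-> (ψ -> χ)) = 6 -> 5 = 5
χ -> χ = 2 -> 2 = 6
χ <-> ψ = 2 <-> 3 = 5
(χ -> χ) <-> (χ <-> ψ) = 6 <-> 5 = 5
!φ = !1 = 5
ψ <-> φ = 3 <-> 1 = 4
!φ -> (ψ <-> φ) = 5 -> 4 = 5
χ <-> φ = 2 <-> 1 = 5
!(χ <-> φ) = !5 = 1
(!φ -> (ψ <-> φ)) -> !(χ <-> φ) = 5 -> 1 = 2
((χ -> χ) <-> (χ <-> ψ)) -> ((!φ -> (ψ <-> φ)) -> !(χ <-> φ)) = 5 -> 2 = 3
((φ -> (φ <-> χ)) -> (((ψ -> φ) -> (χ -> ψ)) <-> (ψ -> χ))) -> (((χ -> χ) <-> (χ <-> ψ)) -> ((!φ -> (ψ <-> φ)) -> !(χ <-> φ))) = 5 -> 3 = 4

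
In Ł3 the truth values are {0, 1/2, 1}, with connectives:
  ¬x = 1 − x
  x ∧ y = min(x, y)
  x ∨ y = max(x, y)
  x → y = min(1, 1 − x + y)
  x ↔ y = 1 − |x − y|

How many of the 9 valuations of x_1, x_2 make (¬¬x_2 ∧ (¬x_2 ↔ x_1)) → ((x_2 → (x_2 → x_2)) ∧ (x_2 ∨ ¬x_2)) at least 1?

9

x_1 = 0, x_2 = 0 ↦ 1  ≥
x_1 = 0, x_2 = 1/2 ↦ 1  ≥
x_1 = 0, x_2 = 1 ↦ 1  ≥
x_1 = 1/2, x_2 = 0 ↦ 1  ≥
x_1 = 1/2, x_2 = 1/2 ↦ 1  ≥
x_1 = 1/2, x_2 = 1 ↦ 1  ≥
x_1 = 1, x_2 = 0 ↦ 1  ≥
x_1 = 1, x_2 = 1/2 ↦ 1  ≥
x_1 = 1, x_2 = 1 ↦ 1  ≥
So 9 of the 9 assignments meet the threshold.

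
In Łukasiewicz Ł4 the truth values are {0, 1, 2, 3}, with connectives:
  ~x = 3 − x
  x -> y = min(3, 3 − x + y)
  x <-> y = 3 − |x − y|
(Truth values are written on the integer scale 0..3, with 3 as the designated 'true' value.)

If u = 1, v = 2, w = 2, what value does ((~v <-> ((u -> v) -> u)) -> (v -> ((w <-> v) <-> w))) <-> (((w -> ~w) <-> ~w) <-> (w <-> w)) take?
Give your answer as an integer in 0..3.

2

~v = ~2 = 1
u -> v = 1 -> 2 = 3
(u -> v) -> u = 3 -> 1 = 1
~v <-> ((u -> v) -> u) = 1 <-> 1 = 3
w <-> v = 2 <-> 2 = 3
(w <-> v) <-> w = 3 <-> 2 = 2
v -> ((w <-> v) <-> w) = 2 -> 2 = 3
(~v <-> ((u -> v) -> u)) -> (v -> ((w <-> v) <-> w)) = 3 -> 3 = 3
~w = ~2 = 1
w -> ~w = 2 -> 1 = 2
~w = ~2 = 1
(w -> ~w) <-> ~w = 2 <-> 1 = 2
w <-> w = 2 <-> 2 = 3
((w -> ~w) <-> ~w) <-> (w <-> w) = 2 <-> 3 = 2
((~v <-> ((u -> v) -> u)) -> (v -> ((w <-> v) <-> w))) <-> (((w -> ~w) <-> ~w) <-> (w <-> w)) = 3 <-> 2 = 2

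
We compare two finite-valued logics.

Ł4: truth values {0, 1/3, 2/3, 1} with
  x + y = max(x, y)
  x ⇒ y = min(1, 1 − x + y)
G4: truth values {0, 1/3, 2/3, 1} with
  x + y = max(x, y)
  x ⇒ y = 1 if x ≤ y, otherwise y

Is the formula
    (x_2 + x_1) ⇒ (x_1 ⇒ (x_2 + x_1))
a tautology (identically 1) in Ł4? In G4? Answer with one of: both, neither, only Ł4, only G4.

In Ł4: every assignment gives 1 — tautology.
In G4: every assignment gives 1 — tautology.

both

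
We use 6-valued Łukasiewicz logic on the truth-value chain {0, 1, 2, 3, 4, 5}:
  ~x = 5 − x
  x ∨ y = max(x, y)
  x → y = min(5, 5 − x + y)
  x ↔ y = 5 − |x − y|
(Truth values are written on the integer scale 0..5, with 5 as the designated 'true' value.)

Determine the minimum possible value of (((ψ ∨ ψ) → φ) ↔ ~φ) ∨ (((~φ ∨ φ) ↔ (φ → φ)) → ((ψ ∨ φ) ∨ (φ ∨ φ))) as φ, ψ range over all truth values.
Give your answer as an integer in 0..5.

3

Take φ = 0, ψ = 2:
ψ ∨ ψ = 2 ∨ 2 = 2
(ψ ∨ ψ) → φ = 2 → 0 = 3
~φ = ~0 = 5
((ψ ∨ ψ) → φ) ↔ ~φ = 3 ↔ 5 = 3
~φ = ~0 = 5
~φ ∨ φ = 5 ∨ 0 = 5
φ → φ = 0 → 0 = 5
(~φ ∨ φ) ↔ (φ → φ) = 5 ↔ 5 = 5
ψ ∨ φ = 2 ∨ 0 = 2
φ ∨ φ = 0 ∨ 0 = 0
(ψ ∨ φ) ∨ (φ ∨ φ) = 2 ∨ 0 = 2
((~φ ∨ φ) ↔ (φ → φ)) → ((ψ ∨ φ) ∨ (φ ∨ φ)) = 5 → 2 = 2
(((ψ ∨ ψ) → φ) ↔ ~φ) ∨ (((~φ ∨ φ) ↔ (φ → φ)) → ((ψ ∨ φ) ∨ (φ ∨ φ))) = 3 ∨ 2 = 3
No assignment yields a value below 3, so this is the minimum.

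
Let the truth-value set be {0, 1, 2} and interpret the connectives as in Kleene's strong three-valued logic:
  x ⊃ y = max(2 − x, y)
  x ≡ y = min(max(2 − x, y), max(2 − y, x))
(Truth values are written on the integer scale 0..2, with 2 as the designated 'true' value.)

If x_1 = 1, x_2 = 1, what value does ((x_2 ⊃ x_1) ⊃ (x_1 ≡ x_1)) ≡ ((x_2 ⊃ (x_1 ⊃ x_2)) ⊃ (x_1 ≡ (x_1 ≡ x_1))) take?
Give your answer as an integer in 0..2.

1

x_2 ⊃ x_1 = 1 ⊃ 1 = 1
x_1 ≡ x_1 = 1 ≡ 1 = 1
(x_2 ⊃ x_1) ⊃ (x_1 ≡ x_1) = 1 ⊃ 1 = 1
x_1 ⊃ x_2 = 1 ⊃ 1 = 1
x_2 ⊃ (x_1 ⊃ x_2) = 1 ⊃ 1 = 1
x_1 ≡ x_1 = 1 ≡ 1 = 1
x_1 ≡ (x_1 ≡ x_1) = 1 ≡ 1 = 1
(x_2 ⊃ (x_1 ⊃ x_2)) ⊃ (x_1 ≡ (x_1 ≡ x_1)) = 1 ⊃ 1 = 1
((x_2 ⊃ x_1) ⊃ (x_1 ≡ x_1)) ≡ ((x_2 ⊃ (x_1 ⊃ x_2)) ⊃ (x_1 ≡ (x_1 ≡ x_1))) = 1 ≡ 1 = 1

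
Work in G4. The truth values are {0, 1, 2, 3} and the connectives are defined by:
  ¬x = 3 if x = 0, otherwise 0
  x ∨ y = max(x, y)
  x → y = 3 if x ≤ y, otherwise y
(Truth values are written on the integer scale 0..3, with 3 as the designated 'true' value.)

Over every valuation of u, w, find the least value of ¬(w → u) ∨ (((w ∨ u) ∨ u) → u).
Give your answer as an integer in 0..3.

1

Take u = 1, w = 2:
w → u = 2 → 1 = 1
¬(w → u) = ¬1 = 0
w ∨ u = 2 ∨ 1 = 2
(w ∨ u) ∨ u = 2 ∨ 1 = 2
((w ∨ u) ∨ u) → u = 2 → 1 = 1
¬(w → u) ∨ (((w ∨ u) ∨ u) → u) = 0 ∨ 1 = 1
No assignment yields a value below 1, so this is the minimum.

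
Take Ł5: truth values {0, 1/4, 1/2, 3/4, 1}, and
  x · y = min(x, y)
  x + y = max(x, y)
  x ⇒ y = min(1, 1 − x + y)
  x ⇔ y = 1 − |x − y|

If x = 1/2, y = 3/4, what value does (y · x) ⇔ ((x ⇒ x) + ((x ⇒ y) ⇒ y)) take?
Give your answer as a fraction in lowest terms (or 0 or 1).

1/2

y · x = 3/4 · 1/2 = 1/2
x ⇒ x = 1/2 ⇒ 1/2 = 1
x ⇒ y = 1/2 ⇒ 3/4 = 1
(x ⇒ y) ⇒ y = 1 ⇒ 3/4 = 3/4
(x ⇒ x) + ((x ⇒ y) ⇒ y) = 1 + 3/4 = 1
(y · x) ⇔ ((x ⇒ x) + ((x ⇒ y) ⇒ y)) = 1/2 ⇔ 1 = 1/2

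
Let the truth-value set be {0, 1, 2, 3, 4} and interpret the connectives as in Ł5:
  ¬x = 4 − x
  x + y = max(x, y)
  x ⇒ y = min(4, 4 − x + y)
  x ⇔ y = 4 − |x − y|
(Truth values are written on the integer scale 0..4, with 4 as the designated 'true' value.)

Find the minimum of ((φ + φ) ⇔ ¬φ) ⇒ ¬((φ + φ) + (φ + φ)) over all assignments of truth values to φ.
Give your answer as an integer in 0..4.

Take φ = 2:
φ + φ = 2 + 2 = 2
¬φ = ¬2 = 2
(φ + φ) ⇔ ¬φ = 2 ⇔ 2 = 4
φ + φ = 2 + 2 = 2
φ + φ = 2 + 2 = 2
(φ + φ) + (φ + φ) = 2 + 2 = 2
¬((φ + φ) + (φ + φ)) = ¬2 = 2
((φ + φ) ⇔ ¬φ) ⇒ ¬((φ + φ) + (φ + φ)) = 4 ⇒ 2 = 2
No assignment yields a value below 2, so this is the minimum.

2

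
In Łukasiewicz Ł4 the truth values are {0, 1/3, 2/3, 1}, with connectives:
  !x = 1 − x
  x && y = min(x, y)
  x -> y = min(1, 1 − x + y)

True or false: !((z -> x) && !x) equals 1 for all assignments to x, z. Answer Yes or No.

No

Counterexample: take x = 0, z = 0.
z -> x = 0 -> 0 = 1
!x = !0 = 1
(z -> x) && !x = 1 && 1 = 1
!((z -> x) && !x) = !1 = 0
This gives 0 ≠ 1.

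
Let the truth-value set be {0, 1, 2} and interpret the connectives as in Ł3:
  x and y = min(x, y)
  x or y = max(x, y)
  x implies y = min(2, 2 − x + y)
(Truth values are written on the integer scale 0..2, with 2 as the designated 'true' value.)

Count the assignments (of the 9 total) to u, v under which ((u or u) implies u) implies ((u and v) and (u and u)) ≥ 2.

1

u = 0, v = 0 ↦ 0  <
u = 0, v = 1 ↦ 0  <
u = 0, v = 2 ↦ 0  <
u = 1, v = 0 ↦ 0  <
u = 1, v = 1 ↦ 1  <
u = 1, v = 2 ↦ 1  <
u = 2, v = 0 ↦ 0  <
u = 2, v = 1 ↦ 1  <
u = 2, v = 2 ↦ 2  ≥
So 1 of the 9 assignments meets the threshold.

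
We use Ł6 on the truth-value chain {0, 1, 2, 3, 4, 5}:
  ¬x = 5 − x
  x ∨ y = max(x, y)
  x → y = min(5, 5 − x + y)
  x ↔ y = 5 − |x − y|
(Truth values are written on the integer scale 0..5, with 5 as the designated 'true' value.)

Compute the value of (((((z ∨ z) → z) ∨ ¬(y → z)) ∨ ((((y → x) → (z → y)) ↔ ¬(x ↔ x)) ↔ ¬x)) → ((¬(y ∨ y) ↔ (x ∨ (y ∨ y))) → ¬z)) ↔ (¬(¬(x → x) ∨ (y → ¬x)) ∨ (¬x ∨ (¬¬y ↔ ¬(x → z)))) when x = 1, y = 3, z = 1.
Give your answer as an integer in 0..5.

z ∨ z = 1 ∨ 1 = 1
(z ∨ z) → z = 1 → 1 = 5
y → z = 3 → 1 = 3
¬(y → z) = ¬3 = 2
((z ∨ z) → z) ∨ ¬(y → z) = 5 ∨ 2 = 5
y → x = 3 → 1 = 3
z → y = 1 → 3 = 5
(y → x) → (z → y) = 3 → 5 = 5
x ↔ x = 1 ↔ 1 = 5
¬(x ↔ x) = ¬5 = 0
((y → x) → (z → y)) ↔ ¬(x ↔ x) = 5 ↔ 0 = 0
¬x = ¬1 = 4
(((y → x) → (z → y)) ↔ ¬(x ↔ x)) ↔ ¬x = 0 ↔ 4 = 1
(((z ∨ z) → z) ∨ ¬(y → z)) ∨ ((((y → x) → (z → y)) ↔ ¬(x ↔ x)) ↔ ¬x) = 5 ∨ 1 = 5
y ∨ y = 3 ∨ 3 = 3
¬(y ∨ y) = ¬3 = 2
y ∨ y = 3 ∨ 3 = 3
x ∨ (y ∨ y) = 1 ∨ 3 = 3
¬(y ∨ y) ↔ (x ∨ (y ∨ y)) = 2 ↔ 3 = 4
¬z = ¬1 = 4
(¬(y ∨ y) ↔ (x ∨ (y ∨ y))) → ¬z = 4 → 4 = 5
((((z ∨ z) → z) ∨ ¬(y → z)) ∨ ((((y → x) → (z → y)) ↔ ¬(x ↔ x)) ↔ ¬x)) → ((¬(y ∨ y) ↔ (x ∨ (y ∨ y))) → ¬z) = 5 → 5 = 5
x → x = 1 → 1 = 5
¬(x → x) = ¬5 = 0
¬x = ¬1 = 4
y → ¬x = 3 → 4 = 5
¬(x → x) ∨ (y → ¬x) = 0 ∨ 5 = 5
¬(¬(x → x) ∨ (y → ¬x)) = ¬5 = 0
¬x = ¬1 = 4
¬y = ¬3 = 2
¬¬y = ¬2 = 3
x → z = 1 → 1 = 5
¬(x → z) = ¬5 = 0
¬¬y ↔ ¬(x → z) = 3 ↔ 0 = 2
¬x ∨ (¬¬y ↔ ¬(x → z)) = 4 ∨ 2 = 4
¬(¬(x → x) ∨ (y → ¬x)) ∨ (¬x ∨ (¬¬y ↔ ¬(x → z))) = 0 ∨ 4 = 4
(((((z ∨ z) → z) ∨ ¬(y → z)) ∨ ((((y → x) → (z → y)) ↔ ¬(x ↔ x)) ↔ ¬x)) → ((¬(y ∨ y) ↔ (x ∨ (y ∨ y))) → ¬z)) ↔ (¬(¬(x → x) ∨ (y → ¬x)) ∨ (¬x ∨ (¬¬y ↔ ¬(x → z)))) = 5 ↔ 4 = 4

4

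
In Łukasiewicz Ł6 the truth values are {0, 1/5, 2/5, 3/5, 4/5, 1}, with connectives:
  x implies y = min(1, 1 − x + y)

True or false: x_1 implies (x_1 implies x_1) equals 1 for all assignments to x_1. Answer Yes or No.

Yes

x_1 = 0 ↦ 1
x_1 = 1/5 ↦ 1
x_1 = 2/5 ↦ 1
x_1 = 3/5 ↦ 1
x_1 = 4/5 ↦ 1
x_1 = 1 ↦ 1
Every assignment gives a value ≥ 1.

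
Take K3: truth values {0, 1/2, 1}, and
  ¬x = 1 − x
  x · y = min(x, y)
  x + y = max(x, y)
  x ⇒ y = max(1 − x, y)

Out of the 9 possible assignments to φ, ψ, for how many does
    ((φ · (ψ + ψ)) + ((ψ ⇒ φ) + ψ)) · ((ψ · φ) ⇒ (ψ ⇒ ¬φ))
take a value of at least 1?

φ = 0, ψ = 0 ↦ 1  ≥
φ = 0, ψ = 1/2 ↦ 1/2  <
φ = 0, ψ = 1 ↦ 1  ≥
φ = 1/2, ψ = 0 ↦ 1  ≥
φ = 1/2, ψ = 1/2 ↦ 1/2  <
φ = 1/2, ψ = 1 ↦ 1/2  <
φ = 1, ψ = 0 ↦ 1  ≥
φ = 1, ψ = 1/2 ↦ 1/2  <
φ = 1, ψ = 1 ↦ 0  <
So 4 of the 9 assignments meet the threshold.

4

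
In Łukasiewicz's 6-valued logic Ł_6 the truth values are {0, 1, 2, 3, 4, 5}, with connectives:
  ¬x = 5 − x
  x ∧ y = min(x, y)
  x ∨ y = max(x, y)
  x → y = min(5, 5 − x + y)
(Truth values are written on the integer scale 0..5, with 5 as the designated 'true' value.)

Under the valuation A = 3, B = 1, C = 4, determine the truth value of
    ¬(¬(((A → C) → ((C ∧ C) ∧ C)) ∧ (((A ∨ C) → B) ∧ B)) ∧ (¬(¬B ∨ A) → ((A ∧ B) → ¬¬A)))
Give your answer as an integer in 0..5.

1

A → C = 3 → 4 = 5
C ∧ C = 4 ∧ 4 = 4
(C ∧ C) ∧ C = 4 ∧ 4 = 4
(A → C) → ((C ∧ C) ∧ C) = 5 → 4 = 4
A ∨ C = 3 ∨ 4 = 4
(A ∨ C) → B = 4 → 1 = 2
((A ∨ C) → B) ∧ B = 2 ∧ 1 = 1
((A → C) → ((C ∧ C) ∧ C)) ∧ (((A ∨ C) → B) ∧ B) = 4 ∧ 1 = 1
¬(((A → C) → ((C ∧ C) ∧ C)) ∧ (((A ∨ C) → B) ∧ B)) = ¬1 = 4
¬B = ¬1 = 4
¬B ∨ A = 4 ∨ 3 = 4
¬(¬B ∨ A) = ¬4 = 1
A ∧ B = 3 ∧ 1 = 1
¬A = ¬3 = 2
¬¬A = ¬2 = 3
(A ∧ B) → ¬¬A = 1 → 3 = 5
¬(¬B ∨ A) → ((A ∧ B) → ¬¬A) = 1 → 5 = 5
¬(((A → C) → ((C ∧ C) ∧ C)) ∧ (((A ∨ C) → B) ∧ B)) ∧ (¬(¬B ∨ A) → ((A ∧ B) → ¬¬A)) = 4 ∧ 5 = 4
¬(¬(((A → C) → ((C ∧ C) ∧ C)) ∧ (((A ∨ C) → B) ∧ B)) ∧ (¬(¬B ∨ A) → ((A ∧ B) → ¬¬A))) = ¬4 = 1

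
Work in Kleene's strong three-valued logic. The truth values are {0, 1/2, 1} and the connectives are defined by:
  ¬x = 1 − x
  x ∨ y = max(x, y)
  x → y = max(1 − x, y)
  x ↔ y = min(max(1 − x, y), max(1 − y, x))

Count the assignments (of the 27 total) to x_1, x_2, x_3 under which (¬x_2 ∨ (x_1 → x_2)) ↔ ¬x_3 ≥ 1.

7

value 1: 7 assignments (counts)
value 1/2: 13 assignments
value 0: 7 assignments
So 7 of the 27 assignments meet the threshold.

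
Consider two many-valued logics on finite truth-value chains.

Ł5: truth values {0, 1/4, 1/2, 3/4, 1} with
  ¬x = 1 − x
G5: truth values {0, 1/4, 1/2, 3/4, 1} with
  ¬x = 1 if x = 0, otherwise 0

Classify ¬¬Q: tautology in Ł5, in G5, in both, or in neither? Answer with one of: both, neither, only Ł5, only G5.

neither

In Ł5: at Q = 0 the value is 0 — not a tautology.
In G5: at Q = 0 the value is 0 — not a tautology.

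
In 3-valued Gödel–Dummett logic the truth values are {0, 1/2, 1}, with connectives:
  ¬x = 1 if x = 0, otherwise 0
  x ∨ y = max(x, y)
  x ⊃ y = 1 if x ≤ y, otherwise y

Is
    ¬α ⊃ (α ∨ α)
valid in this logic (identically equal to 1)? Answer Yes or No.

Counterexample: take α = 0.
¬α = ¬0 = 1
α ∨ α = 0 ∨ 0 = 0
¬α ⊃ (α ∨ α) = 1 ⊃ 0 = 0
This gives 0 ≠ 1.

No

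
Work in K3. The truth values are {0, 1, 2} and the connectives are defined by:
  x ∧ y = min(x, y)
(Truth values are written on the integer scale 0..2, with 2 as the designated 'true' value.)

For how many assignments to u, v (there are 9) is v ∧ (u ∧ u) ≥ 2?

u = 0, v = 0 ↦ 0  <
u = 0, v = 1 ↦ 0  <
u = 0, v = 2 ↦ 0  <
u = 1, v = 0 ↦ 0  <
u = 1, v = 1 ↦ 1  <
u = 1, v = 2 ↦ 1  <
u = 2, v = 0 ↦ 0  <
u = 2, v = 1 ↦ 1  <
u = 2, v = 2 ↦ 2  ≥
So 1 of the 9 assignments meets the threshold.

1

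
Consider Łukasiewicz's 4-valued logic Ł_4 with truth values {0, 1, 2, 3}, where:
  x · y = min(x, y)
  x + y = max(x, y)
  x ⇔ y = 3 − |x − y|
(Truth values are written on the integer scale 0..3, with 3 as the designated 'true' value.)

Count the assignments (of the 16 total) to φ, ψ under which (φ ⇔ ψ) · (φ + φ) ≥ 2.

φ = 0, ψ = 0 ↦ 0  <
φ = 0, ψ = 1 ↦ 0  <
φ = 0, ψ = 2 ↦ 0  <
φ = 0, ψ = 3 ↦ 0  <
φ = 1, ψ = 0 ↦ 1  <
φ = 1, ψ = 1 ↦ 1  <
φ = 1, ψ = 2 ↦ 1  <
φ = 1, ψ = 3 ↦ 1  <
φ = 2, ψ = 0 ↦ 1  <
φ = 2, ψ = 1 ↦ 2  ≥
φ = 2, ψ = 2 ↦ 2  ≥
φ = 2, ψ = 3 ↦ 2  ≥
φ = 3, ψ = 0 ↦ 0  <
φ = 3, ψ = 1 ↦ 1  <
φ = 3, ψ = 2 ↦ 2  ≥
φ = 3, ψ = 3 ↦ 3  ≥
So 5 of the 16 assignments meet the threshold.

5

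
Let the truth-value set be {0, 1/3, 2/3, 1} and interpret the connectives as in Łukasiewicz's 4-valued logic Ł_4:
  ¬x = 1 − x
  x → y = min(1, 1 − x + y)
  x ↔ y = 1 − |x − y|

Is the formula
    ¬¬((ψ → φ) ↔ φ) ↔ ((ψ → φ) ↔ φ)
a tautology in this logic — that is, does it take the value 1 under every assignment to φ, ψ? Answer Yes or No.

φ = 0, ψ = 0 ↦ 1
φ = 0, ψ = 1/3 ↦ 1
φ = 0, ψ = 2/3 ↦ 1
φ = 0, ψ = 1 ↦ 1
φ = 1/3, ψ = 0 ↦ 1
φ = 1/3, ψ = 1/3 ↦ 1
φ = 1/3, ψ = 2/3 ↦ 1
φ = 1/3, ψ = 1 ↦ 1
φ = 2/3, ψ = 0 ↦ 1
φ = 2/3, ψ = 1/3 ↦ 1
φ = 2/3, ψ = 2/3 ↦ 1
φ = 2/3, ψ = 1 ↦ 1
φ = 1, ψ = 0 ↦ 1
φ = 1, ψ = 1/3 ↦ 1
φ = 1, ψ = 2/3 ↦ 1
φ = 1, ψ = 1 ↦ 1
Every assignment gives a value ≥ 1.

Yes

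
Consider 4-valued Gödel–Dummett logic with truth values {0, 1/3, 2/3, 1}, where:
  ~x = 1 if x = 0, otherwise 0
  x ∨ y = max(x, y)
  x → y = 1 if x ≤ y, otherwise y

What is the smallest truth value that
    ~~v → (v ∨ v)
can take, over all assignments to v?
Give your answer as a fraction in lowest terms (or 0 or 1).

1/3

Take v = 1/3:
~v = ~1/3 = 0
~~v = ~0 = 1
v ∨ v = 1/3 ∨ 1/3 = 1/3
~~v → (v ∨ v) = 1 → 1/3 = 1/3
No assignment yields a value below 1/3, so this is the minimum.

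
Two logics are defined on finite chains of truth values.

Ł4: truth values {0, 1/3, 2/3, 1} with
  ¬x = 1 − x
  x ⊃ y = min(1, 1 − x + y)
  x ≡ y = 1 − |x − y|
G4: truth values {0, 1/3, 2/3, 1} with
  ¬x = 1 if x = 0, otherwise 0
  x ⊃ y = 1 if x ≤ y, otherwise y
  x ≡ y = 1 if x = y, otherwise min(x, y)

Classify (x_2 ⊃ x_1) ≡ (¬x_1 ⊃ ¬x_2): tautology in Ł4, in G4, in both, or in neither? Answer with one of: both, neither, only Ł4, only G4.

only Ł4

In Ł4: every assignment gives 1 — tautology.
In G4: at x_1 = 1/3, x_2 = 2/3 the value is 1/3 — not a tautology.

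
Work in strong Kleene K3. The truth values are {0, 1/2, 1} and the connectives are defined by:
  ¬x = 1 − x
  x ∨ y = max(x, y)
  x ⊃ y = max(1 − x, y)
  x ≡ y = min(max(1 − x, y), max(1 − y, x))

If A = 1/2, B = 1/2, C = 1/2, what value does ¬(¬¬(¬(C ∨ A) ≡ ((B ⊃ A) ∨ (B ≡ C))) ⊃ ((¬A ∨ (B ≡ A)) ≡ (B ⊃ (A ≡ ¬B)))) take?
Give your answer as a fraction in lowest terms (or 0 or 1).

C ∨ A = 1/2 ∨ 1/2 = 1/2
¬(C ∨ A) = ¬1/2 = 1/2
B ⊃ A = 1/2 ⊃ 1/2 = 1/2
B ≡ C = 1/2 ≡ 1/2 = 1/2
(B ⊃ A) ∨ (B ≡ C) = 1/2 ∨ 1/2 = 1/2
¬(C ∨ A) ≡ ((B ⊃ A) ∨ (B ≡ C)) = 1/2 ≡ 1/2 = 1/2
¬(¬(C ∨ A) ≡ ((B ⊃ A) ∨ (B ≡ C))) = ¬1/2 = 1/2
¬¬(¬(C ∨ A) ≡ ((B ⊃ A) ∨ (B ≡ C))) = ¬1/2 = 1/2
¬A = ¬1/2 = 1/2
B ≡ A = 1/2 ≡ 1/2 = 1/2
¬A ∨ (B ≡ A) = 1/2 ∨ 1/2 = 1/2
¬B = ¬1/2 = 1/2
A ≡ ¬B = 1/2 ≡ 1/2 = 1/2
B ⊃ (A ≡ ¬B) = 1/2 ⊃ 1/2 = 1/2
(¬A ∨ (B ≡ A)) ≡ (B ⊃ (A ≡ ¬B)) = 1/2 ≡ 1/2 = 1/2
¬¬(¬(C ∨ A) ≡ ((B ⊃ A) ∨ (B ≡ C))) ⊃ ((¬A ∨ (B ≡ A)) ≡ (B ⊃ (A ≡ ¬B))) = 1/2 ⊃ 1/2 = 1/2
¬(¬¬(¬(C ∨ A) ≡ ((B ⊃ A) ∨ (B ≡ C))) ⊃ ((¬A ∨ (B ≡ A)) ≡ (B ⊃ (A ≡ ¬B)))) = ¬1/2 = 1/2

1/2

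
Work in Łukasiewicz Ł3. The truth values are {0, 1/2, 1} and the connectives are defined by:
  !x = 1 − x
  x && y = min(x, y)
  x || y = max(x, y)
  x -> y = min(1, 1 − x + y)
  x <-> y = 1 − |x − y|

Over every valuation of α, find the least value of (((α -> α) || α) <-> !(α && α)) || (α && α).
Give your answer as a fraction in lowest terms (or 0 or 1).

Take α = 1/2:
α -> α = 1/2 -> 1/2 = 1
(α -> α) || α = 1 || 1/2 = 1
α && α = 1/2 && 1/2 = 1/2
!(α && α) = !1/2 = 1/2
((α -> α) || α) <-> !(α && α) = 1 <-> 1/2 = 1/2
α && α = 1/2 && 1/2 = 1/2
(((α -> α) || α) <-> !(α && α)) || (α && α) = 1/2 || 1/2 = 1/2
No assignment yields a value below 1/2, so this is the minimum.

1/2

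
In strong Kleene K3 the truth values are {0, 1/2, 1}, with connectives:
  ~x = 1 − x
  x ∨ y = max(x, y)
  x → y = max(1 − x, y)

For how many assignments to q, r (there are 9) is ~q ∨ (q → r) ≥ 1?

5

q = 0, r = 0 ↦ 1  ≥
q = 0, r = 1/2 ↦ 1  ≥
q = 0, r = 1 ↦ 1  ≥
q = 1/2, r = 0 ↦ 1/2  <
q = 1/2, r = 1/2 ↦ 1/2  <
q = 1/2, r = 1 ↦ 1  ≥
q = 1, r = 0 ↦ 0  <
q = 1, r = 1/2 ↦ 1/2  <
q = 1, r = 1 ↦ 1  ≥
So 5 of the 9 assignments meet the threshold.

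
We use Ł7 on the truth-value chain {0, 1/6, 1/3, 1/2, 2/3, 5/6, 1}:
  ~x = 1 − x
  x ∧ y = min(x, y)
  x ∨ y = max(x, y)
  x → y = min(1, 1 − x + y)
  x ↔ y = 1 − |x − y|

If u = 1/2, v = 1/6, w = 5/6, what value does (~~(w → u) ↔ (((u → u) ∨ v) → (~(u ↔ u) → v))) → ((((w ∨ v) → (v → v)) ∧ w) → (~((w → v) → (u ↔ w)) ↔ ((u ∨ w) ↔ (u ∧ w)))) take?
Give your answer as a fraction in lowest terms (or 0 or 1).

5/6

w → u = 5/6 → 1/2 = 2/3
~(w → u) = ~2/3 = 1/3
~~(w → u) = ~1/3 = 2/3
u → u = 1/2 → 1/2 = 1
(u → u) ∨ v = 1 ∨ 1/6 = 1
u ↔ u = 1/2 ↔ 1/2 = 1
~(u ↔ u) = ~1 = 0
~(u ↔ u) → v = 0 → 1/6 = 1
((u → u) ∨ v) → (~(u ↔ u) → v) = 1 → 1 = 1
~~(w → u) ↔ (((u → u) ∨ v) → (~(u ↔ u) → v)) = 2/3 ↔ 1 = 2/3
w ∨ v = 5/6 ∨ 1/6 = 5/6
v → v = 1/6 → 1/6 = 1
(w ∨ v) → (v → v) = 5/6 → 1 = 1
((w ∨ v) → (v → v)) ∧ w = 1 ∧ 5/6 = 5/6
w → v = 5/6 → 1/6 = 1/3
u ↔ w = 1/2 ↔ 5/6 = 2/3
(w → v) → (u ↔ w) = 1/3 → 2/3 = 1
~((w → v) → (u ↔ w)) = ~1 = 0
u ∨ w = 1/2 ∨ 5/6 = 5/6
u ∧ w = 1/2 ∧ 5/6 = 1/2
(u ∨ w) ↔ (u ∧ w) = 5/6 ↔ 1/2 = 2/3
~((w → v) → (u ↔ w)) ↔ ((u ∨ w) ↔ (u ∧ w)) = 0 ↔ 2/3 = 1/3
(((w ∨ v) → (v → v)) ∧ w) → (~((w → v) → (u ↔ w)) ↔ ((u ∨ w) ↔ (u ∧ w))) = 5/6 → 1/3 = 1/2
(~~(w → u) ↔ (((u → u) ∨ v) → (~(u ↔ u) → v))) → ((((w ∨ v) → (v → v)) ∧ w) → (~((w → v) → (u ↔ w)) ↔ ((u ∨ w) ↔ (u ∧ w)))) = 2/3 → 1/2 = 5/6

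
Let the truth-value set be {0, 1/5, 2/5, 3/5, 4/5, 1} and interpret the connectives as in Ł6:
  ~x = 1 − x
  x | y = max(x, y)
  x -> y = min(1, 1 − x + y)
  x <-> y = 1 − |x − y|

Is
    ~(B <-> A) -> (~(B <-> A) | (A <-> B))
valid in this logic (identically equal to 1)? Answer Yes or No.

At A = 2/5, B = 0, for instance:
B <-> A = 0 <-> 2/5 = 3/5
~(B <-> A) = ~3/5 = 2/5
A <-> B = 2/5 <-> 0 = 3/5
~(B <-> A) | (A <-> B) = 2/5 | 3/5 = 3/5
~(B <-> A) -> (~(B <-> A) | (A <-> B)) = 2/5 -> 3/5 = 1
and checking the remaining 35 assignments likewise gives ≥ 1 in every case.

Yes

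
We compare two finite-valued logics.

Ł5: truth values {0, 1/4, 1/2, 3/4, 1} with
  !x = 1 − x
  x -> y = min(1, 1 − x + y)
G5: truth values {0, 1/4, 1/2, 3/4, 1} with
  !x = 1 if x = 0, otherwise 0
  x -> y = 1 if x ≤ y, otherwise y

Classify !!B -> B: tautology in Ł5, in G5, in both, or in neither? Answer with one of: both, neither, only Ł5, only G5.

only Ł5

In Ł5: every assignment gives 1 — tautology.
In G5: at B = 1/4 the value is 1/4 — not a tautology.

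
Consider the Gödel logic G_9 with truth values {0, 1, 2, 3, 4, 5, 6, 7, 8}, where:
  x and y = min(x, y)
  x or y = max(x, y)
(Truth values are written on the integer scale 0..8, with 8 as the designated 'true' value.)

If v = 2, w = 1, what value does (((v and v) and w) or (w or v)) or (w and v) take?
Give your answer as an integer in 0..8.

v and v = 2 and 2 = 2
(v and v) and w = 2 and 1 = 1
w or v = 1 or 2 = 2
((v and v) and w) or (w or v) = 1 or 2 = 2
w and v = 1 and 2 = 1
(((v and v) and w) or (w or v)) or (w and v) = 2 or 1 = 2

2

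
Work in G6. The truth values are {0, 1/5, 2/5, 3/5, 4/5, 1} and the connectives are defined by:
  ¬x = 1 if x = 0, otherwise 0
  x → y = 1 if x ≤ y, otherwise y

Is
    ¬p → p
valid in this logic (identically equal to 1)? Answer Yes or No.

Counterexample: take p = 0.
¬p = ¬0 = 1
¬p → p = 1 → 0 = 0
This gives 0 ≠ 1.

No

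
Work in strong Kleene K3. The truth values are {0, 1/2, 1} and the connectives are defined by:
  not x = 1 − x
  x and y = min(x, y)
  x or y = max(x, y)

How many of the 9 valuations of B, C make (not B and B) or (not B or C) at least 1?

5

B = 0, C = 0 ↦ 1  ≥
B = 0, C = 1/2 ↦ 1  ≥
B = 0, C = 1 ↦ 1  ≥
B = 1/2, C = 0 ↦ 1/2  <
B = 1/2, C = 1/2 ↦ 1/2  <
B = 1/2, C = 1 ↦ 1  ≥
B = 1, C = 0 ↦ 0  <
B = 1, C = 1/2 ↦ 1/2  <
B = 1, C = 1 ↦ 1  ≥
So 5 of the 9 assignments meet the threshold.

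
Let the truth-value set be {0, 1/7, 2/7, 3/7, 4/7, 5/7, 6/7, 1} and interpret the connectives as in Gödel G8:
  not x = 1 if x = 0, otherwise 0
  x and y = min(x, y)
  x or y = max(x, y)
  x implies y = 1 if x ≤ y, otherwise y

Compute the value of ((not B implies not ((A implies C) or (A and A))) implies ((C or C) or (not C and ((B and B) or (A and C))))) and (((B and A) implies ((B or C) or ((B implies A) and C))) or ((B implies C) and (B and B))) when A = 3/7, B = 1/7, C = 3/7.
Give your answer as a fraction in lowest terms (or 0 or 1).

not B = not 1/7 = 0
A implies C = 3/7 implies 3/7 = 1
A and A = 3/7 and 3/7 = 3/7
(A implies C) or (A and A) = 1 or 3/7 = 1
not ((A implies C) or (A and A)) = not 1 = 0
not B implies not ((A implies C) or (A and A)) = 0 implies 0 = 1
C or C = 3/7 or 3/7 = 3/7
not C = not 3/7 = 0
B and B = 1/7 and 1/7 = 1/7
A and C = 3/7 and 3/7 = 3/7
(B and B) or (A and C) = 1/7 or 3/7 = 3/7
not C and ((B and B) or (A and C)) = 0 and 3/7 = 0
(C or C) or (not C and ((B and B) or (A and C))) = 3/7 or 0 = 3/7
(not B implies not ((A implies C) or (A and A))) implies ((C or C) or (not C and ((B and B) or (A and C)))) = 1 implies 3/7 = 3/7
B and A = 1/7 and 3/7 = 1/7
B or C = 1/7 or 3/7 = 3/7
B implies A = 1/7 implies 3/7 = 1
(B implies A) and C = 1 and 3/7 = 3/7
(B or C) or ((B implies A) and C) = 3/7 or 3/7 = 3/7
(B and A) implies ((B or C) or ((B implies A) and C)) = 1/7 implies 3/7 = 1
B implies C = 1/7 implies 3/7 = 1
B and B = 1/7 and 1/7 = 1/7
(B implies C) and (B and B) = 1 and 1/7 = 1/7
((B and A) implies ((B or C) or ((B implies A) and C))) or ((B implies C) and (B and B)) = 1 or 1/7 = 1
((not B implies not ((A implies C) or (A and A))) implies ((C or C) or (not C and ((B and B) or (A and C))))) and (((B and A) implies ((B or C) or ((B implies A) and C))) or ((B implies C) and (B and B))) = 3/7 and 1 = 3/7

3/7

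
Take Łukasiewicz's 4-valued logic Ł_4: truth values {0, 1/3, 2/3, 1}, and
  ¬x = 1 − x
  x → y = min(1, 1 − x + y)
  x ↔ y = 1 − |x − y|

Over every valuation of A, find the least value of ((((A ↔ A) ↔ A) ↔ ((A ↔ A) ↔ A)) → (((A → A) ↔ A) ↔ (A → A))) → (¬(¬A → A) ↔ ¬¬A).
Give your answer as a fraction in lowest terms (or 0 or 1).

0

Take A = 1:
A ↔ A = 1 ↔ 1 = 1
(A ↔ A) ↔ A = 1 ↔ 1 = 1
A ↔ A = 1 ↔ 1 = 1
(A ↔ A) ↔ A = 1 ↔ 1 = 1
((A ↔ A) ↔ A) ↔ ((A ↔ A) ↔ A) = 1 ↔ 1 = 1
A → A = 1 → 1 = 1
(A → A) ↔ A = 1 ↔ 1 = 1
A → A = 1 → 1 = 1
((A → A) ↔ A) ↔ (A → A) = 1 ↔ 1 = 1
(((A ↔ A) ↔ A) ↔ ((A ↔ A) ↔ A)) → (((A → A) ↔ A) ↔ (A → A)) = 1 → 1 = 1
¬A = ¬1 = 0
¬A → A = 0 → 1 = 1
¬(¬A → A) = ¬1 = 0
¬A = ¬1 = 0
¬¬A = ¬0 = 1
¬(¬A → A) ↔ ¬¬A = 0 ↔ 1 = 0
((((A ↔ A) ↔ A) ↔ ((A ↔ A) ↔ A)) → (((A → A) ↔ A) ↔ (A → A))) → (¬(¬A → A) ↔ ¬¬A) = 1 → 0 = 0
No assignment yields a value below 0, so this is the minimum.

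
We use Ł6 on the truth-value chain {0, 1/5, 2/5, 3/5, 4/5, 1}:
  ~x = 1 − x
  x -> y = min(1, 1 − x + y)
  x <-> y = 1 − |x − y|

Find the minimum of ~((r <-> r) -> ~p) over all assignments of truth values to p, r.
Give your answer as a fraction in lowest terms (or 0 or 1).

Take p = 0, r = 0:
r <-> r = 0 <-> 0 = 1
~p = ~0 = 1
(r <-> r) -> ~p = 1 -> 1 = 1
~((r <-> r) -> ~p) = ~1 = 0
No assignment yields a value below 0, so this is the minimum.

0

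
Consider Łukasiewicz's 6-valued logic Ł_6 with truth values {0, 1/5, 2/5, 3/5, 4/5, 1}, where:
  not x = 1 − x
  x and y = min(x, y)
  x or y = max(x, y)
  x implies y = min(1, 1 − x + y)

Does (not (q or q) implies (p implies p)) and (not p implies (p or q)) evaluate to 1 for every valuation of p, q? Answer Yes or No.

Counterexample: take p = 0, q = 0.
q or q = 0 or 0 = 0
not (q or q) = not 0 = 1
p implies p = 0 implies 0 = 1
not (q or q) implies (p implies p) = 1 implies 1 = 1
not p = not 0 = 1
p or q = 0 or 0 = 0
not p implies (p or q) = 1 implies 0 = 0
(not (q or q) implies (p implies p)) and (not p implies (p or q)) = 1 and 0 = 0
This gives 0 ≠ 1.

No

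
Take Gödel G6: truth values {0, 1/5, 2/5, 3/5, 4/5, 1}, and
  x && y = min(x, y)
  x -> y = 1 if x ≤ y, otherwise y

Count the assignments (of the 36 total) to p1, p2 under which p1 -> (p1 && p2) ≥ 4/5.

value 1: 21 assignments (counts)
value 4/5: 1 assignment (counts)
value 3/5: 2 assignments
value 2/5: 3 assignments
value 1/5: 4 assignments
value 0: 5 assignments
So 22 of the 36 assignments meet the threshold.

22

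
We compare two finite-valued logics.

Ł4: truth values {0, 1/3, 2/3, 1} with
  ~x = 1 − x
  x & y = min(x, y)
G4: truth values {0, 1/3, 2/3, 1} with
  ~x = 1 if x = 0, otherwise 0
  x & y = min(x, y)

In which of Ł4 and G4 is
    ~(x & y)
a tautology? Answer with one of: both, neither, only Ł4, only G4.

neither

In Ł4: at x = 1/3, y = 1/3 the value is 2/3 — not a tautology.
In G4: at x = 1/3, y = 1/3 the value is 0 — not a tautology.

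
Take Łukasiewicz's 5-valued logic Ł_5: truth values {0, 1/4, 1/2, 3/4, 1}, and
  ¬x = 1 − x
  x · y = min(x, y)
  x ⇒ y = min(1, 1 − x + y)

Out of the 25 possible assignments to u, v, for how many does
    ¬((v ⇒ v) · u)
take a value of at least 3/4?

10

value 1: 5 assignments (counts)
value 3/4: 5 assignments (counts)
value 1/2: 5 assignments
value 1/4: 5 assignments
value 0: 5 assignments
So 10 of the 25 assignments meet the threshold.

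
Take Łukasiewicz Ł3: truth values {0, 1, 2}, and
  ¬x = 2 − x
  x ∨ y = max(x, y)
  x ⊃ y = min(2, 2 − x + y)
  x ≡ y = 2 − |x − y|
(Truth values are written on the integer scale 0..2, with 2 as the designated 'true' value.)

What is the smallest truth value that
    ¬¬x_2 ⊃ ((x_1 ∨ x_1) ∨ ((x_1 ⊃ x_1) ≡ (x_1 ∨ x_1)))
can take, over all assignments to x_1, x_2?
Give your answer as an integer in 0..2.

0

Take x_1 = 0, x_2 = 2:
¬x_2 = ¬2 = 0
¬¬x_2 = ¬0 = 2
x_1 ∨ x_1 = 0 ∨ 0 = 0
x_1 ⊃ x_1 = 0 ⊃ 0 = 2
x_1 ∨ x_1 = 0 ∨ 0 = 0
(x_1 ⊃ x_1) ≡ (x_1 ∨ x_1) = 2 ≡ 0 = 0
(x_1 ∨ x_1) ∨ ((x_1 ⊃ x_1) ≡ (x_1 ∨ x_1)) = 0 ∨ 0 = 0
¬¬x_2 ⊃ ((x_1 ∨ x_1) ∨ ((x_1 ⊃ x_1) ≡ (x_1 ∨ x_1))) = 2 ⊃ 0 = 0
No assignment yields a value below 0, so this is the minimum.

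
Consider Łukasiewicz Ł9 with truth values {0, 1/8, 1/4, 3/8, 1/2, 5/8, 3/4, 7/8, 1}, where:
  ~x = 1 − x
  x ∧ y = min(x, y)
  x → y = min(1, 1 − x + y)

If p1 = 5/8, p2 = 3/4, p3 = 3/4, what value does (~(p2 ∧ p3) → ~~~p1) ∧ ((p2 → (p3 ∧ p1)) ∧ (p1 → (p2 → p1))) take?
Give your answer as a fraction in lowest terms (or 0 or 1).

7/8

p2 ∧ p3 = 3/4 ∧ 3/4 = 3/4
~(p2 ∧ p3) = ~3/4 = 1/4
~p1 = ~5/8 = 3/8
~~p1 = ~3/8 = 5/8
~~~p1 = ~5/8 = 3/8
~(p2 ∧ p3) → ~~~p1 = 1/4 → 3/8 = 1
p3 ∧ p1 = 3/4 ∧ 5/8 = 5/8
p2 → (p3 ∧ p1) = 3/4 → 5/8 = 7/8
p2 → p1 = 3/4 → 5/8 = 7/8
p1 → (p2 → p1) = 5/8 → 7/8 = 1
(p2 → (p3 ∧ p1)) ∧ (p1 → (p2 → p1)) = 7/8 ∧ 1 = 7/8
(~(p2 ∧ p3) → ~~~p1) ∧ ((p2 → (p3 ∧ p1)) ∧ (p1 → (p2 → p1))) = 1 ∧ 7/8 = 7/8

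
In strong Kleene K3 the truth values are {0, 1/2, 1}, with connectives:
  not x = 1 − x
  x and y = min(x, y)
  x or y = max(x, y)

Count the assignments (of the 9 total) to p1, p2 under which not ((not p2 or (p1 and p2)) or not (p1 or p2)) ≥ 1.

1

p1 = 0, p2 = 0 ↦ 0  <
p1 = 0, p2 = 1/2 ↦ 1/2  <
p1 = 0, p2 = 1 ↦ 1  ≥
p1 = 1/2, p2 = 0 ↦ 0  <
p1 = 1/2, p2 = 1/2 ↦ 1/2  <
p1 = 1/2, p2 = 1 ↦ 1/2  <
p1 = 1, p2 = 0 ↦ 0  <
p1 = 1, p2 = 1/2 ↦ 1/2  <
p1 = 1, p2 = 1 ↦ 0  <
So 1 of the 9 assignments meets the threshold.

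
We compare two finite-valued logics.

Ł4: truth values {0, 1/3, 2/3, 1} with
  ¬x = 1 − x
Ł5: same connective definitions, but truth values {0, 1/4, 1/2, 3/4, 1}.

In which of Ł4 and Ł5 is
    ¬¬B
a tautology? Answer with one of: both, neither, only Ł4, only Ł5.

In Ł4: at B = 0 the value is 0 — not a tautology.
In Ł5: at B = 0 the value is 0 — not a tautology.

neither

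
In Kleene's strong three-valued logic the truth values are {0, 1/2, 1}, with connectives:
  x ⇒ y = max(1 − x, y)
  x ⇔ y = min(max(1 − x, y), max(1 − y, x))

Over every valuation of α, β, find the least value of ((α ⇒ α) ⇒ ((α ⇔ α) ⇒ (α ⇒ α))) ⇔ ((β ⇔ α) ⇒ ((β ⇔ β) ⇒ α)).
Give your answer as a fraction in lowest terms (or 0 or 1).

0

Take α = 0, β = 0:
α ⇒ α = 0 ⇒ 0 = 1
α ⇔ α = 0 ⇔ 0 = 1
α ⇒ α = 0 ⇒ 0 = 1
(α ⇔ α) ⇒ (α ⇒ α) = 1 ⇒ 1 = 1
(α ⇒ α) ⇒ ((α ⇔ α) ⇒ (α ⇒ α)) = 1 ⇒ 1 = 1
β ⇔ α = 0 ⇔ 0 = 1
β ⇔ β = 0 ⇔ 0 = 1
(β ⇔ β) ⇒ α = 1 ⇒ 0 = 0
(β ⇔ α) ⇒ ((β ⇔ β) ⇒ α) = 1 ⇒ 0 = 0
((α ⇒ α) ⇒ ((α ⇔ α) ⇒ (α ⇒ α))) ⇔ ((β ⇔ α) ⇒ ((β ⇔ β) ⇒ α)) = 1 ⇔ 0 = 0
No assignment yields a value below 0, so this is the minimum.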